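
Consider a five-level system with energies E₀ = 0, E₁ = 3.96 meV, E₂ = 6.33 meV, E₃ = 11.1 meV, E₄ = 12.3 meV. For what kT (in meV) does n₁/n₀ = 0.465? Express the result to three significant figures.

n₁/n₀ = exp[−(E₁−E₀)/kT] = 0.465.
⇒ (E₁−E₀)/kT = ln(1/0.465) = ln(2.1505) = 0.76570.
kT = 3.96 meV / 0.76570 = 5.17 meV.

5.17 meV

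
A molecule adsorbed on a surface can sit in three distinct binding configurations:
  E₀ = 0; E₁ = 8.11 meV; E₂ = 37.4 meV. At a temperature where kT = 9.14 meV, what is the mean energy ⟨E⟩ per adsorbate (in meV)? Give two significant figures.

2.8 meV

Eᵢ/kT = 0, 0.8873, 4.092.
Z = Σ e^(−Eᵢ/kT) = e^(−0) + e^(−0.8873) + e^(−4.092) = 1.000 + 0.4118 + 0.01671 = 1.429.
⟨E⟩ = Σ Eᵢ e^(−Eᵢ/kT) / Z = (0·1.000 + 8.11·0.4118 + 37.4·0.01671) / 1.429 = 2.8 meV.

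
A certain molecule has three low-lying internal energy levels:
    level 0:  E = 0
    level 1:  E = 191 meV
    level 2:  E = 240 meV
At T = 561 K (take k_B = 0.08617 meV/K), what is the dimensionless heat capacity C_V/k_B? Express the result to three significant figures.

0.449

k_BT = 0.08617 × 561 K = 48.341 meV.
Eᵢ/kT = 0, 3.9511, 4.9647.
Z = Σ e^(−Eᵢ/kT) = e^(−0) + e^(−3.9511) + e^(−4.9647) = 1.0000 + 0.019234 + 0.0069800 = 1.0262.
⟨E⟩ = 5.2123 meV, ⟨E²⟩ = 1075.5 meV².
C_V/k_B = (⟨E²⟩ − ⟨E⟩²)/(kT)² = (1075.5 − 27.168)/2336.9 = 0.449.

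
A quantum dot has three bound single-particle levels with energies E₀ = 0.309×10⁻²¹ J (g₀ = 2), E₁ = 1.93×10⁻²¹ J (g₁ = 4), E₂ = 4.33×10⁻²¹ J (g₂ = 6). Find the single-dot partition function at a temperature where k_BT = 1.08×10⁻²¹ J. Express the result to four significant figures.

Eᵢ/kT = 0.286111, 1.78704, 4.00926.
Z = Σ gᵢe^(−Eᵢ/kT) = 2·e^(−0.286111) + 4·e^(−1.78704) + 6·e^(−4.00926) = 1.50236 + 0.669820 + 0.108881 = 2.28106.

Z = 2.281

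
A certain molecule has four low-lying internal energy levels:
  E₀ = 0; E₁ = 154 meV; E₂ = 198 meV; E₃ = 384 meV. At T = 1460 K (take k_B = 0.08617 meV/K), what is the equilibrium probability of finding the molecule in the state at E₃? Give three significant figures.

k_BT = 0.08617 × 1460 K = 125.81 meV.
Eᵢ/kT = 0, 1.2241, 1.5738, 3.0522.
Z = Σ e^(−Eᵢ/kT) = e^(−0) + e^(−1.2241) + e^(−1.5738) + e^(−3.0522) = 1.0000 + 0.29402 + 0.20726 + 0.047255 = 1.5485.
P₃ = e^(−E₃/kT) / Z = 0.047255/1.5485 = 0.0305.

0.0305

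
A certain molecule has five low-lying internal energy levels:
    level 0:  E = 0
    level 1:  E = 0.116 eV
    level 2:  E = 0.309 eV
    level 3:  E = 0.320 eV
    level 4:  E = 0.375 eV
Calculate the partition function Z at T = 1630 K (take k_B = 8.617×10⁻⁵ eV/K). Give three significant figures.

Z = 1.72

k_BT = 8.617×10⁻⁵ × 1630 K = 0.14046 eV.
Eᵢ/kT = 0, 0.82586, 2.1999, 2.2782, 2.6698.
Z = Σ e^(−Eᵢ/kT) = e^(−0) + e^(−0.82586) + e^(−2.1999) + e^(−2.2782) + e^(−2.6698) = 1.0000 + 0.43786 + 0.11081 + 0.10247 + 0.069266 = 1.7204.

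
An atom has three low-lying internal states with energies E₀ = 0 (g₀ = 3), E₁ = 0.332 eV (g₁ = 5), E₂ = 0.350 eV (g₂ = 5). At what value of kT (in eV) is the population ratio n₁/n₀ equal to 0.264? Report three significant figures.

0.180 eV

n₁/n₀ = (g₁/g₀) exp[−(E₁−E₀)/kT] = 0.264.
⇒ (E₁−E₀)/kT = ln((5/3)/0.264) = ln(6.3131) = 1.8426.
kT = 0.332 eV / 1.8426 = 0.180 eV.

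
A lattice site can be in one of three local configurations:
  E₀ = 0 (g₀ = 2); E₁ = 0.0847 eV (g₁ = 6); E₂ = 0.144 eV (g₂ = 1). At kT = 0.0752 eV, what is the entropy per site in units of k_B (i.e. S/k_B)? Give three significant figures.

2.01

Eᵢ/kT = 0, 1.1263, 1.9149.
Z = Σ gᵢe^(−Eᵢ/kT) = 2·e^(−0) + 6·e^(−1.1263) + 1·e^(−1.9149) = 2.0000 + 1.9454 + 0.14736 = 4.0928.
⟨E⟩ = Σ EᵢPᵢ = 0.045444 eV.
S/k_B = ln Z + ⟨E⟩/kT = ln(4.0928) + 0.045444/0.0752 = 1.4092 + 0.60431 = 2.01.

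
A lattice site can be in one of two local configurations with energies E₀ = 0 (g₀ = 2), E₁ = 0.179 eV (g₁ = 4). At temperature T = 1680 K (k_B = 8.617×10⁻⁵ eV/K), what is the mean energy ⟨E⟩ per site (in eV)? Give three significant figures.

0.0658 eV

k_BT = 8.617×10⁻⁵ × 1680 K = 0.14477 eV.
Eᵢ/kT = 0, 1.2364.
Z = Σ gᵢe^(−Eᵢ/kT) = 2·e^(−0) + 4·e^(−1.2364) = 2.0000 + 1.1617 = 3.1617.
⟨E⟩ = Σ Eᵢ gᵢe^(−Eᵢ/kT) / Z = (0·2.0000 + 0.179·1.1617) / 3.1617 = 0.0658 eV.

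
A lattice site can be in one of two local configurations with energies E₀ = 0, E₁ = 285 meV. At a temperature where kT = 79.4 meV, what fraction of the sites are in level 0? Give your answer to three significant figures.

0.973

Eᵢ/kT = 0, 3.5894.
Z = Σ e^(−Eᵢ/kT) = e^(−0) + e^(−3.5894) = 1.0000 + 0.027615 = 1.0276.
P₀ = e^(−E₀/kT) / Z = 1.0000/1.0276 = 0.973.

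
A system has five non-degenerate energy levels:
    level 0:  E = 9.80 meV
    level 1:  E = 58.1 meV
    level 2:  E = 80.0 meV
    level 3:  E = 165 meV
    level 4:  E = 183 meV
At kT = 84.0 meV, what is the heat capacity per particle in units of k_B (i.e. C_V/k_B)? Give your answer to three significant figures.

0.392

Eᵢ/kT = 0.11667, 0.69167, 0.95238, 1.9643, 2.1786.
Z = Σ e^(−Eᵢ/kT) = e^(−0.11667) + e^(−0.69167) + e^(−0.95238) + e^(−1.9643) + e^(−2.1786) = 0.88988 + 0.50074 + 0.38582 + 0.14025 + 0.11320 = 2.0299.
⟨E⟩ = 55.439 meV, ⟨E²⟩ = 5839.8 meV².
C_V/k_B = (⟨E²⟩ − ⟨E⟩²)/(kT)² = (5839.8 − 3073.5)/7056.0 = 0.392.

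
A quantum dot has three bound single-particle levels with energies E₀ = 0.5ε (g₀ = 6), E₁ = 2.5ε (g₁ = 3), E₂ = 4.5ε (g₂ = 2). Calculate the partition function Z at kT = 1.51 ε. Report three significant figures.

Eᵢ/kT = 0.33113, 1.6556, 2.9801.
Z = Σ gᵢe^(−Eᵢ/kT) = 6·e^(−0.33113) + 3·e^(−1.6556) + 2·e^(−2.9801) = 4.3087 + 0.57293 + 0.10158 = 4.9832.

Z = 4.98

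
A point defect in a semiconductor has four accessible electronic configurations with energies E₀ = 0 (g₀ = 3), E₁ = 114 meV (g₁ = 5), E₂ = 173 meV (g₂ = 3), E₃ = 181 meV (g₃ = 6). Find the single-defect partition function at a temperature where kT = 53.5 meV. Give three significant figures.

Eᵢ/kT = 0, 2.1308, 3.2336, 3.3832.
Z = Σ gᵢe^(−Eᵢ/kT) = 3·e^(−0) + 5·e^(−2.1308) + 3·e^(−3.2336) + 6·e^(−3.3832) = 3.0000 + 0.59371 + 0.11825 + 0.20363 = 3.9156.

Z = 3.92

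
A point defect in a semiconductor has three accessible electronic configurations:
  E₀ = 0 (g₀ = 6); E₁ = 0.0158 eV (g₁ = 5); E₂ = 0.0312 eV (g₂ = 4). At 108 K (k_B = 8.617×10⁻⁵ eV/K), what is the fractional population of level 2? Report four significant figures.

k_BT = 8.617×10⁻⁵ × 108 K = 0.00930636 eV.
Eᵢ/kT = 0, 1.69776, 3.35255.
Z = Σ gᵢe^(−Eᵢ/kT) = 6·e^(−0) + 5·e^(−1.69776) + 4·e^(−3.35255) = 6.00000 + 0.915466 + 0.139980 = 7.05545.
P₂ = g₂ e^(−E₂/kT) / Z = 0.139980/7.05545 = 0.01984.

0.01984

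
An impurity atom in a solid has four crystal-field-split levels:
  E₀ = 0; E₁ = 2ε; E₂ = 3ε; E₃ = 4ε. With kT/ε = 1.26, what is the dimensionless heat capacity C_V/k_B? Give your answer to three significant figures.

0.835

Eᵢ/kT = 0, 1.5873, 2.3810, 3.1746.
Z = Σ e^(−Eᵢ/kT) = e^(−0) + e^(−1.5873) + e^(−2.3810) + e^(−3.1746) = 1.0000 + 0.20448 + 0.092458 + 0.041811 = 1.3387.
⟨E⟩ = 0.63762 ε, ⟨E²⟩ = 1.7323 ε².
C_V/k_B = (⟨E²⟩ − ⟨E⟩²)/(kT)² = (1.7323 − 0.40656)/1.5876 = 0.835.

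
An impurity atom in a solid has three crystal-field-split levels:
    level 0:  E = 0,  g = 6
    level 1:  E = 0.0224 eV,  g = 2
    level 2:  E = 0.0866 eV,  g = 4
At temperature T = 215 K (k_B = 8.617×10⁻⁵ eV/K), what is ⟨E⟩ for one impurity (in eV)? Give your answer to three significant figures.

k_BT = 8.617×10⁻⁵ × 215 K = 0.018527 eV.
Eᵢ/kT = 0, 1.2090, 4.6743.
Z = Σ gᵢe^(−Eᵢ/kT) = 6·e^(−0) + 2·e^(−1.2090) + 4·e^(−4.6743) = 6.0000 + 0.59699 + 0.037328 = 6.6343.
⟨E⟩ = Σ Eᵢ gᵢe^(−Eᵢ/kT) / Z = (0·6.0000 + 0.0224·0.59699 + 0.0866·0.037328) / 6.6343 = 0.00250 eV.

0.00250 eV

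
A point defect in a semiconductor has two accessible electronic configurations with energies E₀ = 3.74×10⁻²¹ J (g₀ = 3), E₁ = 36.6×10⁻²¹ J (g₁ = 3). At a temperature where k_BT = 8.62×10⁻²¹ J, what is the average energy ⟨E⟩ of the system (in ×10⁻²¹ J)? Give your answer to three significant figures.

4.45 ×10⁻²¹ J

Eᵢ/kT = 0.43387, 4.2459.
Z = Σ gᵢe^(−Eᵢ/kT) = 3·e^(−0.43387) + 3·e^(−4.2459) = 1.9440 + 0.042969 = 1.9870.
⟨E⟩ = Σ Eᵢ gᵢe^(−Eᵢ/kT) / Z = (3.74·1.9440 + 36.6·0.042969) / 1.9870 = 4.45 ×10⁻²¹ J.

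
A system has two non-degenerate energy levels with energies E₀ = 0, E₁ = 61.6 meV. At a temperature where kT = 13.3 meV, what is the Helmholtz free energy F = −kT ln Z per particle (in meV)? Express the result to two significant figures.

-0.13 meV

Eᵢ/kT = 0, 4.632.
Z = Σ e^(−Eᵢ/kT) = e^(−0) + e^(−4.632) = 1.000 + 0.009735 = 1.010.
F = −kT ln Z = −13.3 × ln(1.010) = −13.3 × 0.009950 = -0.13 meV.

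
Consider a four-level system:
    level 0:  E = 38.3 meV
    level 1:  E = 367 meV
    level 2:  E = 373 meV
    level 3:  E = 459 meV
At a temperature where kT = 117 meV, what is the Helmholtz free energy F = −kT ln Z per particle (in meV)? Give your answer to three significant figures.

Eᵢ/kT = 0.32735, 3.1368, 3.1880, 3.9231.
Z = Σ e^(−Eᵢ/kT) = e^(−0.32735) + e^(−3.1368) + e^(−3.1880) + e^(−3.9231) = 0.72083 + 0.043422 + 0.041254 + 0.019780 = 0.82529.
F = −kT ln Z = −117 × ln(0.82529) = −117 × -0.19202 = 22.5 meV.

22.5 meV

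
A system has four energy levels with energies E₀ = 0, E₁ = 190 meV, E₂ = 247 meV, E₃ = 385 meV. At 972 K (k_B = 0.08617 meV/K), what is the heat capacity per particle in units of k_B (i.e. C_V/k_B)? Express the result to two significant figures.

k_BT = 0.08617 × 972 K = 83.76 meV.
Eᵢ/kT = 0, 2.268, 2.949, 4.596.
Z = Σ e^(−Eᵢ/kT) = e^(−0) + e^(−2.268) + e^(−2.949) + e^(−4.596) = 1.000 + 0.1035 + 0.05239 + 0.01009 = 1.166.
⟨E⟩ = 31.30 meV, ⟨E²⟩ = 7228 meV².
C_V/k_B = (⟨E²⟩ − ⟨E⟩²)/(kT)² = (7228 − 979.7)/7016 = 0.89.

0.89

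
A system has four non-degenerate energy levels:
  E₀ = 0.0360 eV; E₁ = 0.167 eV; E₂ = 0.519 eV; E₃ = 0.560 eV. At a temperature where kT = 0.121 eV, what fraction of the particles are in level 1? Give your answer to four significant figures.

0.2472

Eᵢ/kT = 0.297521, 1.38017, 4.28926, 4.62810.
Z = Σ e^(−Eᵢ/kT) = e^(−0.297521) + e^(−1.38017) + e^(−4.28926) + e^(−4.62810) = 0.742657 + 0.251536 + 0.0137151 + 0.00977331 = 1.01768.
P₁ = e^(−E₁/kT) / Z = 0.251536/1.01768 = 0.2472.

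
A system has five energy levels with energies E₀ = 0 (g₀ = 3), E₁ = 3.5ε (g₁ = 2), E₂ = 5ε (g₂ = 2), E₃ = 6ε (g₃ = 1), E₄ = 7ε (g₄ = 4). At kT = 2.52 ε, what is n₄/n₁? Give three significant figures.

n₄/n₁ = (g₄/g₁) exp[−(E₄−E₁)/kT] = (4/2) × exp(−(3.5ε)/(2.52ε)) = (4/2) × exp(-1.3889) = 0.499.

0.499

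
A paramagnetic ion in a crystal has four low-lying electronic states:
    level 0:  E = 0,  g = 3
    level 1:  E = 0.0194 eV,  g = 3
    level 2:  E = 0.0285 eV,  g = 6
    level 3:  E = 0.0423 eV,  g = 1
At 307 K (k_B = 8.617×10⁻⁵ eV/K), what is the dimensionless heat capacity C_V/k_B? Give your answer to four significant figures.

0.2610

k_BT = 8.617×10⁻⁵ × 307 K = 0.0264542 eV.
Eᵢ/kT = 0, 0.733343, 1.07733, 1.59899.
Z = Σ gᵢe^(−Eᵢ/kT) = 3·e^(−0) + 3·e^(−0.733343) + 6·e^(−1.07733) + 1·e^(−1.59899) = 3.00000 + 1.44090 + 2.04302 + 0.202101 = 6.68602.
⟨E⟩ = 0.0141681 eV, ⟨E²⟩ = 0.000383391 eV².
C_V/k_B = (⟨E²⟩ − ⟨E⟩²)/(kT)² = (0.000383391 − 0.000200735)/0.000699825 = 0.2610.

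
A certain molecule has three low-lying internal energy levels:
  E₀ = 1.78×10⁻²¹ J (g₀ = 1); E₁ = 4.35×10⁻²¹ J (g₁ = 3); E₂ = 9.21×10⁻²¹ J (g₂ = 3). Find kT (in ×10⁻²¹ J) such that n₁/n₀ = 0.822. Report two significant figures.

2.0 ×10⁻²¹ J

n₁/n₀ = (g₁/g₀) exp[−(E₁−E₀)/kT] = 0.822.
⇒ (E₁−E₀)/kT = ln((3/1)/0.822) = ln(3.650) = 1.295.
kT = 2.57 ×10⁻²¹ J / 1.295 = 2.0 ×10⁻²¹ J.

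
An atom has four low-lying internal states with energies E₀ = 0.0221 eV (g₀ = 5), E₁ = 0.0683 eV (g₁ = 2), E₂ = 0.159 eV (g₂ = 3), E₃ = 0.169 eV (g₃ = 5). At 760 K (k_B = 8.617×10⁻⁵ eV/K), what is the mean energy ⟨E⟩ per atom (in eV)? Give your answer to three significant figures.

0.0474 eV

k_BT = 8.617×10⁻⁵ × 760 K = 0.065489 eV.
Eᵢ/kT = 0.33746, 1.0429, 2.4279, 2.5806.
Z = Σ gᵢe^(−Eᵢ/kT) = 5·e^(−0.33746) + 2·e^(−1.0429) + 3·e^(−2.4279) + 5·e^(−2.5806) = 3.5679 + 0.70486 + 0.26467 + 0.37864 = 4.9161.
⟨E⟩ = Σ Eᵢ gᵢe^(−Eᵢ/kT) / Z = (0.0221·3.5679 + 0.0683·0.70486 + 0.159·0.26467 + 0.169·0.37864) / 4.9161 = 0.0474 eV.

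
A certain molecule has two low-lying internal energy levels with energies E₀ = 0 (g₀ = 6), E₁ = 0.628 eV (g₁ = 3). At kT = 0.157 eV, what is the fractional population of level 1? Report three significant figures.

0.00907

Eᵢ/kT = 0, 4.0000.
Z = Σ gᵢe^(−Eᵢ/kT) = 6·e^(−0) + 3·e^(−4.0000) = 6.0000 + 0.054947 = 6.0549.
P₁ = g₁ e^(−E₁/kT) / Z = 0.054947/6.0549 = 0.00907.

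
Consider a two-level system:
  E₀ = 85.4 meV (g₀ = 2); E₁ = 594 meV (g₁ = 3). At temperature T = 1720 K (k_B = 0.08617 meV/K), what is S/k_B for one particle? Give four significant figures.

k_BT = 0.08617 × 1720 K = 148.212 meV.
Eᵢ/kT = 0.576202, 4.00777.
Z = Σ gᵢe^(−Eᵢ/kT) = 2·e^(−0.576202) + 3·e^(−4.00777) = 1.12406 + 0.0545216 = 1.17858.
⟨E⟩ = Σ EᵢPᵢ = 108.928 meV.
S/k_B = ln Z + ⟨E⟩/kT = ln(1.17858) + 108.928/148.212 = 0.164310 + 0.734947 = 0.8993.

0.8993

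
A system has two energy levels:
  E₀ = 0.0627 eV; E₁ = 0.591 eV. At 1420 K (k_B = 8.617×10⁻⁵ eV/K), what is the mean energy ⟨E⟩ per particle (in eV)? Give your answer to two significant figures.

k_BT = 8.617×10⁻⁵ × 1420 K = 0.1224 eV.
Eᵢ/kT = 0.5123, 4.828.
Z = Σ e^(−Eᵢ/kT) = e^(−0.5123) + e^(−4.828) = 0.5991 + 0.008003 = 0.6071.
⟨E⟩ = Σ Eᵢ e^(−Eᵢ/kT) / Z = (0.0627·0.5991 + 0.591·0.008003) / 0.6071 = 0.070 eV.

0.070 eV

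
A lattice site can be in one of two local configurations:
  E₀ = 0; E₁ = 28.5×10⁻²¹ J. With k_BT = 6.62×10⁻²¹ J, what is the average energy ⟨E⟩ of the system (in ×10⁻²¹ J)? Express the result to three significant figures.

Eᵢ/kT = 0, 4.3051.
Z = Σ e^(−Eᵢ/kT) = e^(−0) + e^(−4.3051) = 1.0000 + 0.013500 = 1.0135.
⟨E⟩ = Σ Eᵢ e^(−Eᵢ/kT) / Z = (0·1.0000 + 28.5·0.013500) / 1.0135 = 0.380 ×10⁻²¹ J.

0.380 ×10⁻²¹ J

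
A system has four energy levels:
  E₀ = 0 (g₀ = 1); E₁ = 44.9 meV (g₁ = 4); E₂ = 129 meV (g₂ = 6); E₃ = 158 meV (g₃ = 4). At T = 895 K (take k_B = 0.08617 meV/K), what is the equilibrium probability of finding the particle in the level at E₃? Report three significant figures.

k_BT = 0.08617 × 895 K = 77.122 meV.
Eᵢ/kT = 0, 0.58219, 1.6727, 2.0487.
Z = Σ gᵢe^(−Eᵢ/kT) = 1·e^(−0) + 4·e^(−0.58219) + 6·e^(−1.6727) + 4·e^(−2.0487) = 1.0000 + 2.2347 + 1.1264 + 0.51561 = 4.8767.
P₃ = g₃ e^(−E₃/kT) / Z = 0.51561/4.8767 = 0.106.

0.106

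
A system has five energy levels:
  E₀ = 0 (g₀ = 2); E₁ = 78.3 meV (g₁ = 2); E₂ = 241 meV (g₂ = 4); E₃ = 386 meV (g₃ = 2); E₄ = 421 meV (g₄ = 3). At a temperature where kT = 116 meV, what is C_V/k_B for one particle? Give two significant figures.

Eᵢ/kT = 0, 0.6750, 2.078, 3.328, 3.629.
Z = Σ gᵢe^(−Eᵢ/kT) = 2·e^(−0) + 2·e^(−0.6750) + 4·e^(−2.078) + 2·e^(−3.328) + 3·e^(−3.629) = 2.000 + 1.018 + 0.5007 + 0.07173 + 0.07963 = 3.670.
⟨E⟩ = 71.28 meV, ⟨E²⟩ = 16380 meV².
C_V/k_B = (⟨E²⟩ − ⟨E⟩²)/(kT)² = (16380 − 5081)/13460 = 0.84.

0.84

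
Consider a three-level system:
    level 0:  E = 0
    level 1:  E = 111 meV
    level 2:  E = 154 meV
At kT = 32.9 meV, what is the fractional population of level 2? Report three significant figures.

0.00888

Eᵢ/kT = 0, 3.3739, 4.6809.
Z = Σ e^(−Eᵢ/kT) = e^(−0) + e^(−3.3739) + e^(−4.6809) = 1.0000 + 0.034256 + 0.0092707 = 1.0435.
P₂ = e^(−E₂/kT) / Z = 0.0092707/1.0435 = 0.00888.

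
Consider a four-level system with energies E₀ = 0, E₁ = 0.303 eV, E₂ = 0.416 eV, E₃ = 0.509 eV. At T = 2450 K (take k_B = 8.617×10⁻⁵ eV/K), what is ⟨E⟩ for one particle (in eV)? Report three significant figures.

k_BT = 8.617×10⁻⁵ × 2450 K = 0.21112 eV.
Eᵢ/kT = 0, 1.4352, 1.9704, 2.4110.
Z = Σ e^(−Eᵢ/kT) = e^(−0) + e^(−1.4352) + e^(−1.9704) + e^(−2.4110) = 1.0000 + 0.23807 + 0.13940 + 0.089726 = 1.4672.
⟨E⟩ = Σ Eᵢ e^(−Eᵢ/kT) / Z = (0·1.0000 + 0.303·0.23807 + 0.416·0.13940 + 0.509·0.089726) / 1.4672 = 0.120 eV.

0.120 eV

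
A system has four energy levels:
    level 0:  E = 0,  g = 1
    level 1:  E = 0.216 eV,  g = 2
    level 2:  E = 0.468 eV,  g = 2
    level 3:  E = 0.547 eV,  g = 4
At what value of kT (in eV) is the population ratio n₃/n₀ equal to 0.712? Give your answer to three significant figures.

n₃/n₀ = (g₃/g₀) exp[−(E₃−E₀)/kT] = 0.712.
⇒ (E₃−E₀)/kT = ln((4/1)/0.712) = ln(5.6180) = 1.7260.
kT = 0.547 eV / 1.7260 = 0.317 eV.

0.317 eV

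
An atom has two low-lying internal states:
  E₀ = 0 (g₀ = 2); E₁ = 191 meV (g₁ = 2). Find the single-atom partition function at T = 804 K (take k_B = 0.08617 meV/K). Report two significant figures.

Z = 2.1

k_BT = 0.08617 × 804 K = 69.28 meV.
Eᵢ/kT = 0, 2.757.
Z = Σ gᵢe^(−Eᵢ/kT) = 2·e^(−0) + 2·e^(−2.757) = 2.000 + 0.1270 = 2.127.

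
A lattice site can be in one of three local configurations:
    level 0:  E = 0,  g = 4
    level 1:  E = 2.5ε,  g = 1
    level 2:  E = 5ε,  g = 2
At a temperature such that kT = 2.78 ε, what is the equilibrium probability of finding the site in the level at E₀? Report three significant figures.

0.844

Eᵢ/kT = 0, 0.89928, 1.7986.
Z = Σ gᵢe^(−Eᵢ/kT) = 4·e^(−0) + 1·e^(−0.89928) + 2·e^(−1.7986) = 4.0000 + 0.40686 + 0.33106 = 4.7379.
P₀ = g₀ e^(−E₀/kT) / Z = 4.0000/4.7379 = 0.844.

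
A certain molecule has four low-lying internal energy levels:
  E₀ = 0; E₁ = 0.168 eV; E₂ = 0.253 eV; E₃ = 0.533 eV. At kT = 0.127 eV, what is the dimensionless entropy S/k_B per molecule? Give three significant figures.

0.834

Eᵢ/kT = 0, 1.3228, 1.9921, 4.1969.
Z = Σ e^(−Eᵢ/kT) = e^(−0) + e^(−1.3228) + e^(−1.9921) + e^(−4.1969) = 1.0000 + 0.26639 + 0.13641 + 0.015042 = 1.4178.
⟨E⟩ = Σ EᵢPᵢ = 0.061562 eV.
S/k_B = ln Z + ⟨E⟩/kT = ln(1.4178) + 0.061562/0.127 = 0.34911 + 0.48474 = 0.834.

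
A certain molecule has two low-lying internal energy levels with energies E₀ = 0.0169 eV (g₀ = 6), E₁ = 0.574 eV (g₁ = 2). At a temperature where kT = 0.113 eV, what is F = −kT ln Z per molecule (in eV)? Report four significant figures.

-0.1858 eV

Eᵢ/kT = 0.149558, 5.07965.
Z = Σ gᵢe^(−Eᵢ/kT) = 6·e^(−0.149558) + 2·e^(−5.07965) = 5.16653 + 0.0124442 = 5.17897.
F = −kT ln Z = −0.113 × ln(5.17897) = −0.113 × 1.64461 = -0.1858 eV.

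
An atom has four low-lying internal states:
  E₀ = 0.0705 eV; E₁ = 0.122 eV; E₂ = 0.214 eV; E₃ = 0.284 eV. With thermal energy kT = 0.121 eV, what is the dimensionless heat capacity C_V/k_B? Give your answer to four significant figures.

Eᵢ/kT = 0.582645, 1.00826, 1.76860, 2.34711.
Z = Σ e^(−Eᵢ/kT) = e^(−0.582645) + e^(−1.00826) + e^(−1.76860) + e^(−2.34711) = 0.558419 + 0.364853 + 0.170572 + 0.0956452 = 1.18949.
⟨E⟩ = 0.124042 eV, ⟨E²⟩ = 0.0199513 eV².
C_V/k_B = (⟨E²⟩ − ⟨E⟩²)/(kT)² = (0.0199513 − 0.0153864)/0.0146410 = 0.3118.

0.3118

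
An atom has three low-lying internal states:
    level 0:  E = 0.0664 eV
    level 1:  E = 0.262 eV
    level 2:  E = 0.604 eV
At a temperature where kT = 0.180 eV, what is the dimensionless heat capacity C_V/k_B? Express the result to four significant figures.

0.4724

Eᵢ/kT = 0.368889, 1.45556, 3.35556.
Z = Σ e^(−Eᵢ/kT) = e^(−0.368889) + e^(−1.45556) + e^(−3.35556) = 0.691502 + 0.233270 + 0.0348898 = 0.959662.
⟨E⟩ = 0.133491 eV, ⟨E²⟩ = 0.0331260 eV².
C_V/k_B = (⟨E²⟩ − ⟨E⟩²)/(kT)² = (0.0331260 − 0.0178198)/0.0324000 = 0.4724.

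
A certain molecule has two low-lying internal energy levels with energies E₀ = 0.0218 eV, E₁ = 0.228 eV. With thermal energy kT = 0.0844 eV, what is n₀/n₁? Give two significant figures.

n₀/n₁ = exp[−(E₀−E₁)/kT] = exp(−(-0.2062 eV)/(0.0844 eV)) = exp(2.443) = 12.

12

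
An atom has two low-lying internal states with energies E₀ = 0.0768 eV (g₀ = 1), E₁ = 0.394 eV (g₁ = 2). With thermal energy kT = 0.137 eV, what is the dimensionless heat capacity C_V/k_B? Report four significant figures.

0.7382

Eᵢ/kT = 0.560584, 2.87591.
Z = Σ gᵢe^(−Eᵢ/kT) = 1·e^(−0.560584) + 2·e^(−2.87591) = 0.570876 + 0.112730 = 0.683606.
⟨E⟩ = 0.129108 eV, ⟨E²⟩ = 0.0305248 eV².
C_V/k_B = (⟨E²⟩ − ⟨E⟩²)/(kT)² = (0.0305248 − 0.0166689)/0.0187690 = 0.7382.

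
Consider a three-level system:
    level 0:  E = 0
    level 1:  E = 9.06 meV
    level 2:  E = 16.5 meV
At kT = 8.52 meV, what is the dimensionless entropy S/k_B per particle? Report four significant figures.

0.8324

Eᵢ/kT = 0, 1.06338, 1.93662.
Z = Σ e^(−Eᵢ/kT) = e^(−0) + e^(−1.06338) + e^(−1.93662) = 1.00000 + 0.345287 + 0.144190 = 1.48948.
⟨E⟩ = Σ EᵢPᵢ = 3.69756 meV.
S/k_B = ln Z + ⟨E⟩/kT = ln(1.48948) + 3.69756/8.52 = 0.398427 + 0.433986 = 0.8324.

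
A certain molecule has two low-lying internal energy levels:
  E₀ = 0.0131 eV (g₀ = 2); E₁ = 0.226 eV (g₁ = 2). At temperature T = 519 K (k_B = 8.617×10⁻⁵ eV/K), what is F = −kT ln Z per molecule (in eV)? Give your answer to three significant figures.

-0.0183 eV

k_BT = 8.617×10⁻⁵ × 519 K = 0.044722 eV.
Eᵢ/kT = 0.29292, 5.0534.
Z = Σ gᵢe^(−Eᵢ/kT) = 2·e^(−0.29292) + 2·e^(−5.0534) = 1.4922 + 0.012775 = 1.5050.
F = −kT ln Z = −0.044722 × ln(1.5050) = −0.044722 × 0.40879 = -0.0183 eV.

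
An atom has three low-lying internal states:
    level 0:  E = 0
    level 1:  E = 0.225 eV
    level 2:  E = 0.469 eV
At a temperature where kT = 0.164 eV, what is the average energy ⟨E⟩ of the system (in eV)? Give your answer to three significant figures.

0.0640 eV

Eᵢ/kT = 0, 1.3720, 2.8598.
Z = Σ e^(−Eᵢ/kT) = e^(−0) + e^(−1.3720) + e^(−2.8598) = 1.0000 + 0.25360 + 0.057280 = 1.3109.
⟨E⟩ = Σ Eᵢ e^(−Eᵢ/kT) / Z = (0·1.0000 + 0.225·0.25360 + 0.469·0.057280) / 1.3109 = 0.0640 eV.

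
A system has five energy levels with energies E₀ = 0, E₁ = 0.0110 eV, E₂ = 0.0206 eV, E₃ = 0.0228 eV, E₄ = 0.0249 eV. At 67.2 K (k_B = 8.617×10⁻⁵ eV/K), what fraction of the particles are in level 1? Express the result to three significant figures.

k_BT = 8.617×10⁻⁵ × 67.2 K = 0.0057906 eV.
Eᵢ/kT = 0, 1.8996, 3.5575, 3.9374, 4.3001.
Z = Σ e^(−Eᵢ/kT) = e^(−0) + e^(−1.8996) + e^(−3.5575) + e^(−3.9374) + e^(−4.3001) = 1.0000 + 0.14963 + 0.028510 + 0.019499 + 0.013567 = 1.2112.
P₁ = e^(−E₁/kT) / Z = 0.14963/1.2112 = 0.124.

0.124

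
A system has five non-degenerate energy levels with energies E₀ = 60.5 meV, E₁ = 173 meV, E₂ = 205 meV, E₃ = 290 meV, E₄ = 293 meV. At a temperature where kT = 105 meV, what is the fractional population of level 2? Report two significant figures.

Eᵢ/kT = 0.5762, 1.648, 1.952, 2.762, 2.790.
Z = Σ e^(−Eᵢ/kT) = e^(−0.5762) + e^(−1.648) + e^(−1.952) + e^(−2.762) + e^(−2.790) = 0.5620 + 0.1924 + 0.1420 + 0.06317 + 0.06142 = 1.021.
P₂ = e^(−E₂/kT) / Z = 0.1420/1.021 = 0.14.

0.14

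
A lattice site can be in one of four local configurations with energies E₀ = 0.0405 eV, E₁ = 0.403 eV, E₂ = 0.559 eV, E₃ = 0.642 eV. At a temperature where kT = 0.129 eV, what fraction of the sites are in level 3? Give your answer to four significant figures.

0.008680

Eᵢ/kT = 0.313953, 3.12403, 4.33333, 4.97674.
Z = Σ e^(−Eᵢ/kT) = e^(−0.313953) + e^(−3.12403) + e^(−4.33333) + e^(−4.97674) = 0.730553 + 0.0439796 + 0.0131238 + 0.00689651 = 0.794553.
P₃ = e^(−E₃/kT) / Z = 0.00689651/0.794553 = 0.008680.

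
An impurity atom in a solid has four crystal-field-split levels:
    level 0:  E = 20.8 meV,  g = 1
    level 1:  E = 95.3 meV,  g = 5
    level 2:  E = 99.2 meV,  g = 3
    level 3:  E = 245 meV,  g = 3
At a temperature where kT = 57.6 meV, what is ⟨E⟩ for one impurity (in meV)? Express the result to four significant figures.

75.83 meV

Eᵢ/kT = 0.361111, 1.65451, 1.72222, 4.25347.
Z = Σ gᵢe^(−Eᵢ/kT) = 1·e^(−0.361111) + 5·e^(−1.65451) + 3·e^(−1.72222) + 3·e^(−4.25347) = 0.696902 + 0.955929 + 0.536007 + 0.0426445 = 2.23148.
⟨E⟩ = Σ Eᵢ gᵢe^(−Eᵢ/kT) / Z = (20.8·0.696902 + 95.3·0.955929 + 99.2·0.536007 + 245·0.0426445) / 2.23148 = 75.83 meV.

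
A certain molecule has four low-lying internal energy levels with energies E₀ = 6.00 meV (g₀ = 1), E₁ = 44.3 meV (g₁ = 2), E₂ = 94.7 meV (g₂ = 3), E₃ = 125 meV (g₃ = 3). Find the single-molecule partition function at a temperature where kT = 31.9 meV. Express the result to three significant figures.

Z = 1.54

Eᵢ/kT = 0.18809, 1.3887, 2.9687, 3.9185.
Z = Σ gᵢe^(−Eᵢ/kT) = 1·e^(−0.18809) + 2·e^(−1.3887) + 3·e^(−2.9687) + 3·e^(−3.9185) = 0.82854 + 0.49880 + 0.15411 + 0.059613 = 1.5411.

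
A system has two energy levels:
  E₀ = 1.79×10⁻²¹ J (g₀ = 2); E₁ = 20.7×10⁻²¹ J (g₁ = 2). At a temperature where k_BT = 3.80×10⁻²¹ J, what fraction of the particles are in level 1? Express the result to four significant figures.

Eᵢ/kT = 0.471053, 5.44737.
Z = Σ gᵢe^(−Eᵢ/kT) = 2·e^(−0.471053) + 2·e^(−5.44737) = 1.24869 + 0.00861524 = 1.25731.
P₁ = g₁ e^(−E₁/kT) / Z = 0.00861524/1.25731 = 0.006852.

0.006852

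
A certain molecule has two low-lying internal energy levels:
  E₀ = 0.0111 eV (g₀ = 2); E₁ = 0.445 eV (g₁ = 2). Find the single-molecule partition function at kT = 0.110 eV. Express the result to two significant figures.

Eᵢ/kT = 0.1009, 4.045.
Z = Σ gᵢe^(−Eᵢ/kT) = 2·e^(−0.1009) + 2·e^(−4.045) = 1.808 + 0.03502 = 1.843.

Z = 1.8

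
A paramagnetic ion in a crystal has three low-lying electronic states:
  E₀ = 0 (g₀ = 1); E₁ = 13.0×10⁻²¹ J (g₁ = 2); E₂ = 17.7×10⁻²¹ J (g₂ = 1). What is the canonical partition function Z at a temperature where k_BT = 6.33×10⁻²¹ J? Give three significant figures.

Z = 1.32

Eᵢ/kT = 0, 2.0537, 2.7962.
Z = Σ gᵢe^(−Eᵢ/kT) = 1·e^(−0) + 2·e^(−2.0537) + 1·e^(−2.7962) = 1.0000 + 0.25652 + 0.061042 = 1.3176.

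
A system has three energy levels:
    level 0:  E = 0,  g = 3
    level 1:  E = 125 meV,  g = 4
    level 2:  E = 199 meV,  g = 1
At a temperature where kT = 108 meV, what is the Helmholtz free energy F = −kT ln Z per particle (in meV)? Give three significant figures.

Eᵢ/kT = 0, 1.1574, 1.8426.
Z = Σ gᵢe^(−Eᵢ/kT) = 3·e^(−0) + 4·e^(−1.1574) + 1·e^(−1.8426) = 3.0000 + 1.2572 + 0.15841 = 4.4156.
F = −kT ln Z = −108 × ln(4.4156) = −108 × 1.4851 = -160 meV.

-160 meV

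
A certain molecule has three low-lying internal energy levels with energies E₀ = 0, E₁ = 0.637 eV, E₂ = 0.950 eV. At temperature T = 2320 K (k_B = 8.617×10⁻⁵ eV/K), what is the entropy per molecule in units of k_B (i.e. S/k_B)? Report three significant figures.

k_BT = 8.617×10⁻⁵ × 2320 K = 0.19991 eV.
Eᵢ/kT = 0, 3.1864, 4.7521.
Z = Σ e^(−Eᵢ/kT) = e^(−0) + e^(−3.1864) + e^(−4.7521) = 1.0000 + 0.041320 + 0.0086335 = 1.0500.
⟨E⟩ = Σ EᵢPᵢ = 0.032879 eV.
S/k_B = ln Z + ⟨E⟩/kT = ln(1.0500) + 0.032879/0.19991 = 0.048790 + 0.16447 = 0.213.

0.213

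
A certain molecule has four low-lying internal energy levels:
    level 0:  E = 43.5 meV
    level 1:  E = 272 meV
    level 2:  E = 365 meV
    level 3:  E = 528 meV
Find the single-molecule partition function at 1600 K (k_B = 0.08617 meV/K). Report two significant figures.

k_BT = 0.08617 × 1600 K = 137.9 meV.
Eᵢ/kT = 0.3154, 1.972, 2.647, 3.829.
Z = Σ e^(−Eᵢ/kT) = e^(−0.3154) + e^(−1.972) + e^(−2.647) + e^(−3.829) = 0.7295 + 0.1392 + 0.07086 + 0.02173 = 0.9613.

Z = 0.96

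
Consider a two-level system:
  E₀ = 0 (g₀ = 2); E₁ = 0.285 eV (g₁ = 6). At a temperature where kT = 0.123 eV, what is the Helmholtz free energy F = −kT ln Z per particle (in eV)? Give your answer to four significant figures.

Eᵢ/kT = 0, 2.31707.
Z = Σ gᵢe^(−Eᵢ/kT) = 2·e^(−0) + 6·e^(−2.31707) = 2.00000 + 0.591372 = 2.59137.
F = −kT ln Z = −0.123 × ln(2.59137) = −0.123 × 0.952187 = -0.1171 eV.

-0.1171 eV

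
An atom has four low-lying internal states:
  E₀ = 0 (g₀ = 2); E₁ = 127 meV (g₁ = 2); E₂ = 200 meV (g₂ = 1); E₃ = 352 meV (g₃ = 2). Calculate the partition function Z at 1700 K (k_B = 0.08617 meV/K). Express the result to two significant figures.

Z = 3.3

k_BT = 0.08617 × 1700 K = 146.5 meV.
Eᵢ/kT = 0, 0.8669, 1.365, 2.403.
Z = Σ gᵢe^(−Eᵢ/kT) = 2·e^(−0) + 2·e^(−0.8669) + 1·e^(−1.365) + 2·e^(−2.403) = 2.000 + 0.8405 + 0.2554 + 0.1809 = 3.277.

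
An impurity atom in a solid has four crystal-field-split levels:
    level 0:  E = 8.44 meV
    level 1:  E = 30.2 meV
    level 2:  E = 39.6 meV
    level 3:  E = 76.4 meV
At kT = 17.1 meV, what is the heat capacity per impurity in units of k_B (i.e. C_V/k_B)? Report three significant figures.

Eᵢ/kT = 0.49357, 1.7661, 2.3158, 4.4678.
Z = Σ e^(−Eᵢ/kT) = e^(−0.49357) + e^(−1.7661) + e^(−2.3158) + e^(−4.4678) = 0.61044 + 0.17100 + 0.098687 + 0.011473 = 0.89160.
⟨E⟩ = 16.937 meV, ⟨E²⟩ = 472.37 meV².
C_V/k_B = (⟨E²⟩ − ⟨E⟩²)/(kT)² = (472.37 − 286.86)/292.41 = 0.634.

0.634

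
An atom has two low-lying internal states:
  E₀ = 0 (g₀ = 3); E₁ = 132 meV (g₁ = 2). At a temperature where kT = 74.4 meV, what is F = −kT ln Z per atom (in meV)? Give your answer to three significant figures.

Eᵢ/kT = 0, 1.7742.
Z = Σ gᵢe^(−Eᵢ/kT) = 3·e^(−0) + 2·e^(−1.7742) = 3.0000 + 0.33924 = 3.3392.
F = −kT ln Z = −74.4 × ln(3.3392) = −74.4 × 1.2057 = -89.7 meV.

-89.7 meV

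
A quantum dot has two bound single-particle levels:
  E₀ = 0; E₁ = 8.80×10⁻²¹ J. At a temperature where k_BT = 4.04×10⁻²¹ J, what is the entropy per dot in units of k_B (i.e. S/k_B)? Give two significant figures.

0.33

Eᵢ/kT = 0, 2.178.
Z = Σ e^(−Eᵢ/kT) = e^(−0) + e^(−2.178) = 1.000 + 0.1133 = 1.113.
⟨E⟩ = Σ EᵢPᵢ = 0.8958 ×10⁻²¹ J.
S/k_B = ln Z + ⟨E⟩/kT = ln(1.113) + 0.8958/4.04 = 0.1071 + 0.2217 = 0.33.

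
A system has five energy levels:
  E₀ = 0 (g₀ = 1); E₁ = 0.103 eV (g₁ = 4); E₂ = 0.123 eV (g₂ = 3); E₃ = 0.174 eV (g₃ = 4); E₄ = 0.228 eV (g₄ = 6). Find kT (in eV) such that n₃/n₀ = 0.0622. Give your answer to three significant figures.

n₃/n₀ = (g₃/g₀) exp[−(E₃−E₀)/kT] = 0.0622.
⇒ (E₃−E₀)/kT = ln((4/1)/0.0622) = ln(64.309) = 4.1637.
kT = 0.174 eV / 4.1637 = 0.0418 eV.

0.0418 eV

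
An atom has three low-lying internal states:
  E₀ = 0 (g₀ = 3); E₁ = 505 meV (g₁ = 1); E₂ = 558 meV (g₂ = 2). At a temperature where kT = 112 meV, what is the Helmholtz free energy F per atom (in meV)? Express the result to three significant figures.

Eᵢ/kT = 0, 4.5089, 4.9821.
Z = Σ gᵢe^(−Eᵢ/kT) = 3·e^(−0) + 1·e^(−4.5089) + 2·e^(−4.9821) = 3.0000 + 0.011011 + 0.013719 = 3.0247.
F = −kT ln Z = −112 × ln(3.0247) = −112 × 1.1068 = -124 meV.

-124 meV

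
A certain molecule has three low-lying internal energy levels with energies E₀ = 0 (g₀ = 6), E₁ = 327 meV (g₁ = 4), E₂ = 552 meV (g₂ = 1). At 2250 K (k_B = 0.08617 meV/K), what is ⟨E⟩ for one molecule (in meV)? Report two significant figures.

k_BT = 0.08617 × 2250 K = 193.9 meV.
Eᵢ/kT = 0, 1.686, 2.847.
Z = Σ gᵢe^(−Eᵢ/kT) = 6·e^(−0) + 4·e^(−1.686) + 1·e^(−2.847) = 6.000 + 0.7410 + 0.05802 = 6.799.
⟨E⟩ = Σ Eᵢ gᵢe^(−Eᵢ/kT) / Z = (0·6.000 + 327·0.7410 + 552·0.05802) / 6.799 = 40 meV.

40 meV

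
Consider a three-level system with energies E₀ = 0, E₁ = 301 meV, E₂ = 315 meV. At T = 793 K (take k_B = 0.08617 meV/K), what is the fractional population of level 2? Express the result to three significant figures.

0.00974

k_BT = 0.08617 × 793 K = 68.333 meV.
Eᵢ/kT = 0, 4.4049, 4.6098.
Z = Σ e^(−Eᵢ/kT) = e^(−0) + e^(−4.4049) + e^(−4.6098) = 1.0000 + 0.012217 + 0.0099538 = 1.0222.
P₂ = e^(−E₂/kT) / Z = 0.0099538/1.0222 = 0.00974.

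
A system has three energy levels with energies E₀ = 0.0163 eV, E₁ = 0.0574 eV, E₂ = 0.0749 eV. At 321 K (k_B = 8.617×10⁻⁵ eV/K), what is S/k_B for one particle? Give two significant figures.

0.74

k_BT = 8.617×10⁻⁵ × 321 K = 0.02766 eV.
Eᵢ/kT = 0.5893, 2.075, 2.708.
Z = Σ e^(−Eᵢ/kT) = e^(−0.5893) + e^(−2.075) + e^(−2.708) = 0.5547 + 0.1256 + 0.06667 = 0.7470.
⟨E⟩ = Σ EᵢPᵢ = 0.02844 eV.
S/k_B = ln Z + ⟨E⟩/kT = ln(0.7470) + 0.02844/0.02766 = -0.2917 + 1.028 = 0.74.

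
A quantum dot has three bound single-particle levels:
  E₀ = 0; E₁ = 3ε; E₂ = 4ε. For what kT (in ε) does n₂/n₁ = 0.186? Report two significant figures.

n₂/n₁ = exp[−(E₂−E₁)/kT] = 0.186.
⇒ (E₂−E₁)/kT = ln(1/0.186) = ln(5.376) = 1.682.
kT = 1ε / 1.682 = 0.59 ε.

0.59 ε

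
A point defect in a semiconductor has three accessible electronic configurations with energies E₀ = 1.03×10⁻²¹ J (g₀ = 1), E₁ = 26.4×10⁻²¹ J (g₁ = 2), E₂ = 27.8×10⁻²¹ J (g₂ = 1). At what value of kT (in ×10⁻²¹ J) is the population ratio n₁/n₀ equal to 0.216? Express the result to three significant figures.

11.4 ×10⁻²¹ J

n₁/n₀ = (g₁/g₀) exp[−(E₁−E₀)/kT] = 0.216.
⇒ (E₁−E₀)/kT = ln((2/1)/0.216) = ln(9.2593) = 2.2256.
kT = 25.37 ×10⁻²¹ J / 2.2256 = 11.4 ×10⁻²¹ J.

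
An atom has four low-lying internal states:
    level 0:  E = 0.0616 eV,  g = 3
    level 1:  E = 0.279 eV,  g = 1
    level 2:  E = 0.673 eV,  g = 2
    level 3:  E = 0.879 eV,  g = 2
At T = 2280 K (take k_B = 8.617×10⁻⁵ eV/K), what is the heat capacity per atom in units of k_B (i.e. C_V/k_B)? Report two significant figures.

0.47

k_BT = 8.617×10⁻⁵ × 2280 K = 0.1965 eV.
Eᵢ/kT = 0.3135, 1.420, 3.425, 4.473.
Z = Σ gᵢe^(−Eᵢ/kT) = 3·e^(−0.3135) + 1·e^(−1.420) + 2·e^(−3.425) + 2·e^(−4.473) = 2.193 + 0.2417 + 0.06510 + 0.02283 = 2.523.
⟨E⟩ = 0.1056 eV, ⟨E²⟩ = 0.02943 eV².
C_V/k_B = (⟨E²⟩ − ⟨E⟩²)/(kT)² = (0.02943 − 0.01115)/0.03861 = 0.47.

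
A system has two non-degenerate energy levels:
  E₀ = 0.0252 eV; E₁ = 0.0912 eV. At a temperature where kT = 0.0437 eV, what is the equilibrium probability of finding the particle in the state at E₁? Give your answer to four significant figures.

Eᵢ/kT = 0.576659, 2.08696.
Z = Σ e^(−Eᵢ/kT) = e^(−0.576659) + e^(−2.08696) = 0.561772 + 0.124064 = 0.685836.
P₁ = e^(−E₁/kT) / Z = 0.124064/0.685836 = 0.1809.

0.1809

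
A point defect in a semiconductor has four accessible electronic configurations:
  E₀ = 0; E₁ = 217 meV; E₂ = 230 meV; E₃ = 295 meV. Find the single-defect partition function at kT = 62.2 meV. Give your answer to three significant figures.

Eᵢ/kT = 0, 3.4887, 3.6977, 4.7428.
Z = Σ e^(−Eᵢ/kT) = e^(−0) + e^(−3.4887) + e^(−3.6977) + e^(−4.7428) = 1.0000 + 0.030541 + 0.024780 + 0.0087142 = 1.0640.

Z = 1.06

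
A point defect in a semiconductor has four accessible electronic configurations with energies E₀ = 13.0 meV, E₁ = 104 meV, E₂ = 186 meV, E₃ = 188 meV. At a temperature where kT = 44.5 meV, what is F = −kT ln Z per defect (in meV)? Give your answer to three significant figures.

6.03 meV

Eᵢ/kT = 0.29213, 2.3371, 4.1798, 4.2247.
Z = Σ e^(−Eᵢ/kT) = e^(−0.29213) + e^(−2.3371) + e^(−4.1798) + e^(−4.2247) = 0.74667 + 0.096607 + 0.015302 + 0.014630 = 0.87321.
F = −kT ln Z = −44.5 × ln(0.87321) = −44.5 × -0.13558 = 6.03 meV.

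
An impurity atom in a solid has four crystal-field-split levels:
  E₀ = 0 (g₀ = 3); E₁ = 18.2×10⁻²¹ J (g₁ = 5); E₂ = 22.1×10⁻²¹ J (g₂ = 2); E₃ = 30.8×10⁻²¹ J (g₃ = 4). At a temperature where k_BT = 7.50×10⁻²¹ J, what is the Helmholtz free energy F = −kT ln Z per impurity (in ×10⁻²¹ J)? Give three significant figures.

Eᵢ/kT = 0, 2.4267, 2.9467, 4.1067.
Z = Σ gᵢe^(−Eᵢ/kT) = 3·e^(−0) + 5·e^(−2.4267) + 2·e^(−2.9467) + 4·e^(−4.1067) = 3.0000 + 0.44164 + 0.10503 + 0.065848 = 3.6125.
F = −kT ln Z = −7.50 × ln(3.6125) = −7.50 × 1.2844 = -9.63 ×10⁻²¹ J.

-9.63 ×10⁻²¹ J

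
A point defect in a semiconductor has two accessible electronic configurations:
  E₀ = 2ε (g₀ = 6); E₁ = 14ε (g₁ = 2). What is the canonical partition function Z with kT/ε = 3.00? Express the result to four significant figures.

Eᵢ/kT = 0.666667, 4.66667.
Z = Σ gᵢe^(−Eᵢ/kT) = 6·e^(−0.666667) + 2·e^(−4.66667) = 3.08050 + 0.0188071 = 3.09931.

Z = 3.099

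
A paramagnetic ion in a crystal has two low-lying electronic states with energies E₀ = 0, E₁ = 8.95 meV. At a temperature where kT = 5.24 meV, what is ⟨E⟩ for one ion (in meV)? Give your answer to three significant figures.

1.37 meV

Eᵢ/kT = 0, 1.7080.
Z = Σ e^(−Eᵢ/kT) = e^(−0) + e^(−1.7080) = 1.0000 + 0.18123 = 1.1812.
⟨E⟩ = Σ Eᵢ e^(−Eᵢ/kT) / Z = (0·1.0000 + 8.95·0.18123) / 1.1812 = 1.37 meV.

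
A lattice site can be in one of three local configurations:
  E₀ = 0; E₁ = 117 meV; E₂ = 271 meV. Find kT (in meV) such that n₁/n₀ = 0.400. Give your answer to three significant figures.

128 meV

n₁/n₀ = exp[−(E₁−E₀)/kT] = 0.400.
⇒ (E₁−E₀)/kT = ln(1/0.400) = ln(2.5000) = 0.91629.
kT = 117 meV / 0.91629 = 128 meV.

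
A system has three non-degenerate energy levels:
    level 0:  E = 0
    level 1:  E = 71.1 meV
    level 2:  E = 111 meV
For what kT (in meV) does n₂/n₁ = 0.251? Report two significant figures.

n₂/n₁ = exp[−(E₂−E₁)/kT] = 0.251.
⇒ (E₂−E₁)/kT = ln(1/0.251) = ln(3.984) = 1.382.
kT = 39.9 meV / 1.382 = 29 meV.

29 meV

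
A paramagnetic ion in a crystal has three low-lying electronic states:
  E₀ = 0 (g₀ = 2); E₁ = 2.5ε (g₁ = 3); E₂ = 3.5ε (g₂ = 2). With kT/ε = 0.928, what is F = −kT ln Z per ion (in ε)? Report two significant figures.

-0.75 ε

Eᵢ/kT = 0, 2.694, 3.772.
Z = Σ gᵢe^(−Eᵢ/kT) = 2·e^(−0) + 3·e^(−2.694) + 2·e^(−3.772) = 2.000 + 0.2028 + 0.04601 = 2.249.
F = −kT ln Z = −0.928 × ln(2.249) = −0.928 × 0.8105 = -0.75 ε.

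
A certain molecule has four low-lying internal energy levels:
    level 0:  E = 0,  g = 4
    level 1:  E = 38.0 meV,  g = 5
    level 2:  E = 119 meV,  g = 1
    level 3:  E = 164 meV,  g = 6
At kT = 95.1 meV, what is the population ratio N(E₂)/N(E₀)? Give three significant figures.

0.0715

n₂/n₀ = (g₂/g₀) exp[−(E₂−E₀)/kT] = (1/4) × exp(−(119 meV)/(95.1 meV)) = (1/4) × exp(-1.2513) = 0.0715.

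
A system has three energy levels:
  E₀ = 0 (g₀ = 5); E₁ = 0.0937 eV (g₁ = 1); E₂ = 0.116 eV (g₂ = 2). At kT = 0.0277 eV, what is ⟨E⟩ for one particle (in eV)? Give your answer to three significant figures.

Eᵢ/kT = 0, 3.3827, 4.1877.
Z = Σ gᵢe^(−Eᵢ/kT) = 5·e^(−0) + 1·e^(−3.3827) + 2·e^(−4.1877) = 5.0000 + 0.033956 + 0.030362 = 5.0643.
⟨E⟩ = Σ Eᵢ gᵢe^(−Eᵢ/kT) / Z = (0·5.0000 + 0.0937·0.033956 + 0.116·0.030362) / 5.0643 = 0.00132 eV.

0.00132 eV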